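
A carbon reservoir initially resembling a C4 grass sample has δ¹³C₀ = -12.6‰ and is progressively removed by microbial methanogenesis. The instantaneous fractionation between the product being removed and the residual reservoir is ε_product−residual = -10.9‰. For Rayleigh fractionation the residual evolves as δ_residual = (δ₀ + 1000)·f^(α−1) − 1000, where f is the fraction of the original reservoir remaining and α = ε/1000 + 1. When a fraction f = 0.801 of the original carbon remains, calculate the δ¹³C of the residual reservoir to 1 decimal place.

Rayleigh residual: δ_res = (δ₀ + 1000)·f^(α−1) − 1000
α = ε/1000 + 1 = 0.98910, so α − 1 = -0.01090
f^(α−1) = 0.801^(-0.01090) = 1.002422
δ_res = (-12.6 + 1000) × 1.002422 − 1000 = 989.791 − 1000 = -10.21‰

-10.2‰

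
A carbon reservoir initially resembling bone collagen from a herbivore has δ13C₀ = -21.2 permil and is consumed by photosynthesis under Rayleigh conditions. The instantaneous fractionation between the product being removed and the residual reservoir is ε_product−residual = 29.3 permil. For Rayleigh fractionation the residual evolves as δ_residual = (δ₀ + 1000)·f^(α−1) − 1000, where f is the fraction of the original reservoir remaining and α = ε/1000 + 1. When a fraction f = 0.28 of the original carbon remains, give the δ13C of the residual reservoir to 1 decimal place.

Rayleigh residual: δ_res = (δ₀ + 1000)·f^(α−1) − 1000
α = ε/1000 + 1 = 1.02930, so α − 1 = 0.02930
f^(α−1) = 0.28^(0.02930) = 0.963389
δ_res = (-21.2 + 1000) × 0.963389 − 1000 = 942.965 − 1000 = -57.03 permil

-57.0 permil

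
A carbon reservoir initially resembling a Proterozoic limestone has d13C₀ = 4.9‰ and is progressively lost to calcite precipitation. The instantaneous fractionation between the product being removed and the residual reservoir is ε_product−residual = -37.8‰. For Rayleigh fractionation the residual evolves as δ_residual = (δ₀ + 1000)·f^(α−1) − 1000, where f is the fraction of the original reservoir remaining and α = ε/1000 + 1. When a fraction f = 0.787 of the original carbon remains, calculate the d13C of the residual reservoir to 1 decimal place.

Rayleigh residual: δ_res = (δ₀ + 1000)·f^(α−1) − 1000
α = ε/1000 + 1 = 0.96220, so α − 1 = -0.03780
f^(α−1) = 0.787^(-0.03780) = 1.009095
δ_res = (4.9 + 1000) × 1.009095 − 1000 = 1014.040 − 1000 = 14.04‰

14.0‰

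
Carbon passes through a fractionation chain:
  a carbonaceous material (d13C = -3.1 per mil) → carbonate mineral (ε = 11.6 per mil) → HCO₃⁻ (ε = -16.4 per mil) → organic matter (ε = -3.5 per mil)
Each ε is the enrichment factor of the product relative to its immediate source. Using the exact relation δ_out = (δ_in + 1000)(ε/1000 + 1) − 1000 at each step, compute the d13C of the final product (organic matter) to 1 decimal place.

-11.5 per mil

step 1: δ = (-3.10 + 1000)·(11.6/1000 + 1) − 1000 = 8.46 per mil
step 2: δ = (8.46 + 1000)·(-16.4/1000 + 1) − 1000 = -8.07 per mil
step 3: δ = (-8.07 + 1000)·(-3.5/1000 + 1) − 1000 = -11.55 per mil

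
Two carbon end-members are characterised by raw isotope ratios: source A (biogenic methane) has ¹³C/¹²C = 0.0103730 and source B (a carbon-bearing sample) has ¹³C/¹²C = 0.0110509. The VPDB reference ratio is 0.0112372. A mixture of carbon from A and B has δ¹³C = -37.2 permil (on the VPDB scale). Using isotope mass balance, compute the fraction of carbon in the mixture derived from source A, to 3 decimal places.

0.342

δ_A = (0.0103730/0.0112372 − 1)×1000 = (0.923095 − 1)×1000 = -76.905 permil
δ_B = (0.0110509/0.0112372 − 1)×1000 = (0.983421 − 1)×1000 = -16.579 permil
f_A = (δ_mix − δ_B)/(δ_A − δ_B) = (-37.2 − (-16.579))/(-76.905 − (-16.579))
f_A = -20.621 / -60.326 = 0.3418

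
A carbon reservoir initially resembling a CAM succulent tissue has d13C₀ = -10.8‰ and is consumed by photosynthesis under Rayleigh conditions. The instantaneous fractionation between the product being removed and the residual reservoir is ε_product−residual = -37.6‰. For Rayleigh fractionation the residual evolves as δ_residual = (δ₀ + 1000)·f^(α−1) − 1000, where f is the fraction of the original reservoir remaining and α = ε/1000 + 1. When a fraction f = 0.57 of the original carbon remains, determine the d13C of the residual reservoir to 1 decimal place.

Rayleigh residual: δ_res = (δ₀ + 1000)·f^(α−1) − 1000
α = ε/1000 + 1 = 0.96240, so α − 1 = -0.03760
f^(α−1) = 0.57^(-0.03760) = 1.021361
δ_res = (-10.8 + 1000) × 1.021361 − 1000 = 1010.330 − 1000 = 10.33‰

10.3‰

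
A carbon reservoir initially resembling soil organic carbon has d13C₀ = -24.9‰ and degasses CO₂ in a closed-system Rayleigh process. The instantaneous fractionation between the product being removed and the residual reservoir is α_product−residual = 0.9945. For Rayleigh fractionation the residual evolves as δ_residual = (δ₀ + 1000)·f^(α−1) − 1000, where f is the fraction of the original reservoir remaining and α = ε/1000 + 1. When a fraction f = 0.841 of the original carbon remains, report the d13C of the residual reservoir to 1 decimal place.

Rayleigh residual: δ_res = (δ₀ + 1000)·f^(α−1) − 1000
α − 1 = -0.00550
f^(α−1) = 0.841^(-0.00550) = 1.000953
δ_res = (-24.9 + 1000) × 1.000953 − 1000 = 976.029 − 1000 = -23.97‰

-24.0‰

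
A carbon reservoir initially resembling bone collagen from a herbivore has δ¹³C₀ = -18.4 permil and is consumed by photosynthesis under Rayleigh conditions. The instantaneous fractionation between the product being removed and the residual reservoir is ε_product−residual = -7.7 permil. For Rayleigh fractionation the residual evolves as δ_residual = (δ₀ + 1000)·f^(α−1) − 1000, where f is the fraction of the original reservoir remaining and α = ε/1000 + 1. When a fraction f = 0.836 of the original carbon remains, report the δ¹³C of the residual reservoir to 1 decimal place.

-17.0 permil

Rayleigh residual: δ_res = (δ₀ + 1000)·f^(α−1) − 1000
α = ε/1000 + 1 = 0.99230, so α − 1 = -0.00770
f^(α−1) = 0.836^(-0.00770) = 1.001380
δ_res = (-18.4 + 1000) × 1.001380 − 1000 = 982.955 − 1000 = -17.05 permil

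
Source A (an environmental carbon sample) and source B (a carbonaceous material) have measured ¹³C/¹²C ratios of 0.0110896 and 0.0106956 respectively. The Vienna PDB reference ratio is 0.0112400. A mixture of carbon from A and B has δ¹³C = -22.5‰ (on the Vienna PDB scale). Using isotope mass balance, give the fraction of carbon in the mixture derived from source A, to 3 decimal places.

0.740

δ_A = (0.0110896/0.0112400 − 1)×1000 = (0.986619 − 1)×1000 = -13.381‰
δ_B = (0.0106956/0.0112400 − 1)×1000 = (0.951566 − 1)×1000 = -48.434‰
f_A = (δ_mix − δ_B)/(δ_A − δ_B) = (-22.5 − (-48.434))/(-13.381 − (-48.434))
f_A = 25.934 / 35.053 = 0.7398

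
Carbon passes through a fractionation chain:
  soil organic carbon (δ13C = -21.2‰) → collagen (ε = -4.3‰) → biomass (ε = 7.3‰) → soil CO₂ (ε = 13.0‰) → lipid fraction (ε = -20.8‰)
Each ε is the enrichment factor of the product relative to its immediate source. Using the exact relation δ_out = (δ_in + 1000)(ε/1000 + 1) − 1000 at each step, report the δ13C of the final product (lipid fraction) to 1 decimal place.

-26.2‰

step 1: δ = (-21.20 + 1000)·(-4.3/1000 + 1) − 1000 = -25.41‰
step 2: δ = (-25.41 + 1000)·(7.3/1000 + 1) − 1000 = -18.29‰
step 3: δ = (-18.29 + 1000)·(13.0/1000 + 1) − 1000 = -5.53‰
step 4: δ = (-5.53 + 1000)·(-20.8/1000 + 1) − 1000 = -26.22‰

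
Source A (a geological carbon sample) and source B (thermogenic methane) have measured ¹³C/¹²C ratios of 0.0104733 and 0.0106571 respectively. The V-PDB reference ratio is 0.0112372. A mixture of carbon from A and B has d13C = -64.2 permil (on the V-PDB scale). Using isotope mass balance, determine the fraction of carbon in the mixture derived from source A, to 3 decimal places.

δ_A = (0.0104733/0.0112372 − 1)×1000 = (0.932020 − 1)×1000 = -67.980 permil
δ_B = (0.0106571/0.0112372 − 1)×1000 = (0.948377 − 1)×1000 = -51.623 permil
f_A = (δ_mix − δ_B)/(δ_A − δ_B) = (-64.2 − (-51.623))/(-67.980 − (-51.623))
f_A = -12.577 / -16.356 = 0.7689

0.769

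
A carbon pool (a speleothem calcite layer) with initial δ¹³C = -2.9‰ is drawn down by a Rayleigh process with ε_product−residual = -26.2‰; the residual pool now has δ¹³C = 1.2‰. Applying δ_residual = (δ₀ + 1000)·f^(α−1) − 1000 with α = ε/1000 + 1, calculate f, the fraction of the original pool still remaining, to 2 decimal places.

α − 1 = ε/1000 = -0.0262
(δ_res + 1000)/(δ₀ + 1000) = (1.2 + 1000)/(-2.9 + 1000) = 1001.2/997.1 = 1.004112
f = 1.004112^(1/-0.0262) = exp(ln(1.004112)/-0.0262) = exp(0.00410/-0.0262)
f = exp(-0.1566) = 0.8550

0.86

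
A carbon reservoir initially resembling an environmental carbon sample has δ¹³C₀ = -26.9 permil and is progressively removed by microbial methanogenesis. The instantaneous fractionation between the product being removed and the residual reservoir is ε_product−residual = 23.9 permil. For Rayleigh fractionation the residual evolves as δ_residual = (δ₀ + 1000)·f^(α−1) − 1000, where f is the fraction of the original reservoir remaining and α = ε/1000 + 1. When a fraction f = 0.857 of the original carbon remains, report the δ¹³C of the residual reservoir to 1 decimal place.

Rayleigh residual: δ_res = (δ₀ + 1000)·f^(α−1) − 1000
α = ε/1000 + 1 = 1.02390, so α − 1 = 0.02390
f^(α−1) = 0.857^(0.02390) = 0.996319
δ_res = (-26.9 + 1000) × 0.996319 − 1000 = 969.518 − 1000 = -30.48 permil

-30.5 permil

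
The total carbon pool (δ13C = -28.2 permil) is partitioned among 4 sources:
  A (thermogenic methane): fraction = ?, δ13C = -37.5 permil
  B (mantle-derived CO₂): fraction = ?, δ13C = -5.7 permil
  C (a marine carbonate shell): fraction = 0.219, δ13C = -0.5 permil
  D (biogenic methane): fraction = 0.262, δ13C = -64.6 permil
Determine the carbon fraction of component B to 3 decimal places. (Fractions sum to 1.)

0.261

Let f_B and f_A be the unknown fractions; fractions sum to 1 so f_B + f_A = 0.519.
Mass balance: Σ fᵢ·δᵢ = δ_bulk ⇒ f_B·(-5.7) + f_A·(-37.5) = -28.2 − (-17.035) = -11.165
Substitute f_A = 0.519 − f_B:
f_B·(-5.7 − -37.5) = -11.165 − 0.519×(-37.5) = 8.297
f_B = 8.297 / 31.8 = 0.2609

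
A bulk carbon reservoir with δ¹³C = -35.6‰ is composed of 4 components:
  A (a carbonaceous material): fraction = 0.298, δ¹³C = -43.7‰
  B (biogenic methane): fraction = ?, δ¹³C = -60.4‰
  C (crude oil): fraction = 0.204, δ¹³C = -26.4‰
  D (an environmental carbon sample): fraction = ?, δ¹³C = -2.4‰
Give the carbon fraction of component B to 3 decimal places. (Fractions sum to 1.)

Let f_B and f_D be the unknown fractions; fractions sum to 1 so f_B + f_D = 0.498.
Mass balance: Σ fᵢ·δᵢ = δ_bulk ⇒ f_B·(-60.4) + f_D·(-2.4) = -35.6 − (-18.408) = -17.192
Substitute f_D = 0.498 − f_B:
f_B·(-60.4 − -2.4) = -17.192 − 0.498×(-2.4) = -15.997
f_B = -15.997 / -58.0 = 0.2758

0.276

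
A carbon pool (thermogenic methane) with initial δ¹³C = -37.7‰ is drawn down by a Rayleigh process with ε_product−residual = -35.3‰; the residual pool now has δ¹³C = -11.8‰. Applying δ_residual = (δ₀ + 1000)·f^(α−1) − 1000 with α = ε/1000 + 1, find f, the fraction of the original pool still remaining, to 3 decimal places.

0.471

α − 1 = ε/1000 = -0.0353
(δ_res + 1000)/(δ₀ + 1000) = (-11.8 + 1000)/(-37.7 + 1000) = 988.2/962.3 = 1.026915
f = 1.026915^(1/-0.0353) = exp(ln(1.026915)/-0.0353) = exp(0.02656/-0.0353)
f = exp(-0.7524) = 0.4712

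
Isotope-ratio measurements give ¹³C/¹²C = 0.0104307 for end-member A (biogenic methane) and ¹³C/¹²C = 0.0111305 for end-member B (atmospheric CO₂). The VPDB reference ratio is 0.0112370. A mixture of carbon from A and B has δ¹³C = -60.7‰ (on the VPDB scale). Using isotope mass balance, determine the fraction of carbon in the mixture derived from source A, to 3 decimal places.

δ_A = (0.0104307/0.0112370 − 1)×1000 = (0.928246 − 1)×1000 = -71.754‰
δ_B = (0.0111305/0.0112370 − 1)×1000 = (0.990522 − 1)×1000 = -9.478‰
f_A = (δ_mix − δ_B)/(δ_A − δ_B) = (-60.7 − (-9.478))/(-71.754 − (-9.478))
f_A = -51.222 / -62.276 = 0.8225

0.823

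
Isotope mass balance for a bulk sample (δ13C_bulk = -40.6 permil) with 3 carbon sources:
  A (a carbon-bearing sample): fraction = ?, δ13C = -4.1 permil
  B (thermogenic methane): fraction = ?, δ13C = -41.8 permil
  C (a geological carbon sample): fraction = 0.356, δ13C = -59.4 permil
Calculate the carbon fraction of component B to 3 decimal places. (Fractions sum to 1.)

0.446

Let f_B and f_A be the unknown fractions; fractions sum to 1 so f_B + f_A = 0.644.
Mass balance: Σ fᵢ·δᵢ = δ_bulk ⇒ f_B·(-41.8) + f_A·(-4.1) = -40.6 − (-21.146) = -19.454
Substitute f_A = 0.644 − f_B:
f_B·(-41.8 − -4.1) = -19.454 − 0.644×(-4.1) = -16.813
f_B = -16.813 / -37.7 = 0.4460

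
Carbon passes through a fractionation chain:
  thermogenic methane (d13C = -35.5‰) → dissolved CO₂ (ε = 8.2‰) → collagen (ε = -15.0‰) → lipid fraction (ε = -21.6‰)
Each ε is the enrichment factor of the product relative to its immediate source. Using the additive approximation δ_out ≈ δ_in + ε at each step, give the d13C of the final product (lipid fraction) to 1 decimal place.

step 1: δ ≈ -35.5 + (8.2) = -27.3‰
step 2: δ ≈ -27.3 + (-15.0) = -42.3‰
step 3: δ ≈ -42.3 + (-21.6) = -63.9‰

-63.9‰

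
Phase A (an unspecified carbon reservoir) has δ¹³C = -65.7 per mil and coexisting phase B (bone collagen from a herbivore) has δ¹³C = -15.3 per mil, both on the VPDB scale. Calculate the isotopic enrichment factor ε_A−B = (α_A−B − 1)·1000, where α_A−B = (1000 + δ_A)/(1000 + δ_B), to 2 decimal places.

α_A−B = (1000 + -65.7) / (1000 + -15.3) = 934.3 / 984.7 = 0.948817
ε_A−B = (0.948817 − 1) × 1000 = -51.183 per mil
(The approximation ε ≈ δ_A − δ_B would give -50.4 per mil.)

-51.18 per mil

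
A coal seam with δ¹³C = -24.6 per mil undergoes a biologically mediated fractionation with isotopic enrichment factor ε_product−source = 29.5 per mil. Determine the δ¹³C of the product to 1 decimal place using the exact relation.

To first order, δ_product ≈ δ_source + ε = 4.9 per mil.
Exactly, δ_product = (δ_source + 1000)·(ε/1000 + 1) − 1000.
δ_product = (-24.6 + 1000) × (29.5/1000 + 1) − 1000
δ_product = 4.17 per mil

4.2 per mil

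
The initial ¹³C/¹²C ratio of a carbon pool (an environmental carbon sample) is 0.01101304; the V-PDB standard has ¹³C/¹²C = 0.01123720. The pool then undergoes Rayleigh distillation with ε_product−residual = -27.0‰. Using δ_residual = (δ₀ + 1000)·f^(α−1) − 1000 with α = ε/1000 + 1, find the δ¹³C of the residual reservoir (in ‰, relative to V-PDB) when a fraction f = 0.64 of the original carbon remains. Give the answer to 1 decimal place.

δ₀ = (0.01101304/0.01123720 − 1)×1000 = (0.980052 − 1)×1000 = -19.948‰
α − 1 = ε/1000 = -0.0270
f^(α−1) = 0.64^(-0.0270) = 1.012123
δ_res = (-19.948 + 1000) × 1.012123 − 1000 = 991.933 − 1000 = -8.07‰

-8.1‰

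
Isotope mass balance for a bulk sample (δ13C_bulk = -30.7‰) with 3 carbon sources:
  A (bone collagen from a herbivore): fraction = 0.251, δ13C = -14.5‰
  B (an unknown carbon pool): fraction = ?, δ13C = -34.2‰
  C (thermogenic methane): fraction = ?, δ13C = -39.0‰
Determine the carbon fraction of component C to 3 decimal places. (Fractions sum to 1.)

Let f_C and f_B be the unknown fractions; fractions sum to 1 so f_C + f_B = 0.749.
Mass balance: Σ fᵢ·δᵢ = δ_bulk ⇒ f_C·(-39.0) + f_B·(-34.2) = -30.7 − (-3.639) = -27.060
Substitute f_B = 0.749 − f_C:
f_C·(-39.0 − -34.2) = -27.060 − 0.749×(-34.2) = -1.445
f_C = -1.445 / -4.8 = 0.3010

0.301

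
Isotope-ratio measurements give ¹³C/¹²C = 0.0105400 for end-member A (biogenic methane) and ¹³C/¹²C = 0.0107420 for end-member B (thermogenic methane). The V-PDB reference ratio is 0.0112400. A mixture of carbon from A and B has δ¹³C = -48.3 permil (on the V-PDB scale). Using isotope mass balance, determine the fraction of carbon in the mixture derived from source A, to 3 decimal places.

δ_A = (0.0105400/0.0112400 − 1)×1000 = (0.937722 − 1)×1000 = -62.278 permil
δ_B = (0.0107420/0.0112400 − 1)×1000 = (0.955694 − 1)×1000 = -44.306 permil
f_A = (δ_mix − δ_B)/(δ_A − δ_B) = (-48.3 − (-44.306))/(-62.278 − (-44.306))
f_A = -3.994 / -17.972 = 0.2222

0.222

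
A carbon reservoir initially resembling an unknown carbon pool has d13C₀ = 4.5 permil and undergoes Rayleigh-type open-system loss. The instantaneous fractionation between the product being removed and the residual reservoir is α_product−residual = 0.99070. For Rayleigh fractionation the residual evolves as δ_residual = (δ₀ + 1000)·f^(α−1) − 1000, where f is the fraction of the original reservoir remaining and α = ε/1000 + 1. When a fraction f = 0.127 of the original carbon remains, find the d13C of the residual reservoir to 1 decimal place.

24.0 permil

Rayleigh residual: δ_res = (δ₀ + 1000)·f^(α−1) − 1000
α − 1 = -0.00930
f^(α−1) = 0.127^(-0.00930) = 1.019377
δ_res = (4.5 + 1000) × 1.019377 − 1000 = 1023.964 − 1000 = 23.96 permil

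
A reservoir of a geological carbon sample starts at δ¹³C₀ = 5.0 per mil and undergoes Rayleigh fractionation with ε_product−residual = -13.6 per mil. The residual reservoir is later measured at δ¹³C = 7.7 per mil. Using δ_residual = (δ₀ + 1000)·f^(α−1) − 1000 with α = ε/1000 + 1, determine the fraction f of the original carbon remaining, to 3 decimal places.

α − 1 = ε/1000 = -0.0136
(δ_res + 1000)/(δ₀ + 1000) = (7.7 + 1000)/(5.0 + 1000) = 1007.7/1005.0 = 1.002687
f = 1.002687^(1/-0.0136) = exp(ln(1.002687)/-0.0136) = exp(0.00268/-0.0136)
f = exp(-0.1973) = 0.8210

0.821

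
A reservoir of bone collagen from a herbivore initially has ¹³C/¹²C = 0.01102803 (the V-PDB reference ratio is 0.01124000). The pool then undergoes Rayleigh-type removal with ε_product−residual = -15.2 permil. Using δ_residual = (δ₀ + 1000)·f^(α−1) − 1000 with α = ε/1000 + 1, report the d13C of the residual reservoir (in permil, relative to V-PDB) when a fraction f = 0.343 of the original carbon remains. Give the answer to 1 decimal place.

δ₀ = (0.01102803/0.01124000 − 1)×1000 = (0.981141 − 1)×1000 = -18.859 permil
α − 1 = ε/1000 = -0.0152
f^(α−1) = 0.343^(-0.0152) = 1.016397
δ_res = (-18.859 + 1000) × 1.016397 − 1000 = 997.230 − 1000 = -2.77 permil

-2.8 permil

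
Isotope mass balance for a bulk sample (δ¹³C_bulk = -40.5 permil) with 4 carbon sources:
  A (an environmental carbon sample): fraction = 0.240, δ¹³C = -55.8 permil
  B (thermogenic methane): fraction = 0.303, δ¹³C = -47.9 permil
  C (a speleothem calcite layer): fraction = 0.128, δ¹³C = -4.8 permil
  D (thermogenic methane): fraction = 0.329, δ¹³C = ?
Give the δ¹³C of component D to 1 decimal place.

Isotope mass balance: δ_bulk = Σ fᵢ·δᵢ.
-40.5 = 0.240×(-55.8) + 0.303×(-47.9) + 0.128×(-4.8) + 0.329×δ_D
0.329·δ_D = -40.5 − (-28.520) = -11.980
δ_D = -11.980 / 0.329 = -36.41 permil

-36.4 permil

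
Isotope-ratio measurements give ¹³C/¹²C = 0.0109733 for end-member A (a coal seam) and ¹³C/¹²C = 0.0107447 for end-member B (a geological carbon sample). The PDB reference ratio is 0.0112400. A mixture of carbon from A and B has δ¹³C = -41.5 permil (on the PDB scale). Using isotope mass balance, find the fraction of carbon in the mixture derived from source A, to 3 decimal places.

0.126

δ_A = (0.0109733/0.0112400 − 1)×1000 = (0.976272 − 1)×1000 = -23.728 permil
δ_B = (0.0107447/0.0112400 − 1)×1000 = (0.955934 − 1)×1000 = -44.066 permil
f_A = (δ_mix − δ_B)/(δ_A − δ_B) = (-41.5 − (-44.066))/(-23.728 − (-44.066))
f_A = 2.566 / 20.338 = 0.1262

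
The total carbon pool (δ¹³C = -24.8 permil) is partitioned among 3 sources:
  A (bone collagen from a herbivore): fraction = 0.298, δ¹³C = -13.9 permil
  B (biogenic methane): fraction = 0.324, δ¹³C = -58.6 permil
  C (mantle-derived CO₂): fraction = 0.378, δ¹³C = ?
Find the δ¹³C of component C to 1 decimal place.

-4.4 permil

Isotope mass balance: δ_bulk = Σ fᵢ·δᵢ.
-24.8 = 0.298×(-13.9) + 0.324×(-58.6) + 0.378×δ_C
0.378·δ_C = -24.8 − (-23.129) = -1.671
δ_C = -1.671 / 0.378 = -4.42 permil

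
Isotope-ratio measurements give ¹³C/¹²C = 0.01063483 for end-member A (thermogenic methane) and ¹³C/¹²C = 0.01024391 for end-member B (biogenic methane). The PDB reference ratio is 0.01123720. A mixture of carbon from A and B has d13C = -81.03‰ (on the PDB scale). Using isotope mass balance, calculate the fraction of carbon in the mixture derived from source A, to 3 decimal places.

δ_A = (0.01063483/0.01123720 − 1)×1000 = (0.946395 − 1)×1000 = -53.605‰
δ_B = (0.01024391/0.01123720 − 1)×1000 = (0.911607 − 1)×1000 = -88.393‰
f_A = (δ_mix − δ_B)/(δ_A − δ_B) = (-81.03 − (-88.393))/(-53.605 − (-88.393))
f_A = 7.363 / 34.788 = 0.2117

0.212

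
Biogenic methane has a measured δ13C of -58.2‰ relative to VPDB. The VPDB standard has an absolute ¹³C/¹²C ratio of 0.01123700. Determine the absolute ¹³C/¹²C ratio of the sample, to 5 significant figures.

0.010583

R_sample = R_standard × (δ13C/1000 + 1)
R_sample = 0.01123700 × (-58.2/1000 + 1) = 0.01123700 × 0.941800
R_sample = 0.0105830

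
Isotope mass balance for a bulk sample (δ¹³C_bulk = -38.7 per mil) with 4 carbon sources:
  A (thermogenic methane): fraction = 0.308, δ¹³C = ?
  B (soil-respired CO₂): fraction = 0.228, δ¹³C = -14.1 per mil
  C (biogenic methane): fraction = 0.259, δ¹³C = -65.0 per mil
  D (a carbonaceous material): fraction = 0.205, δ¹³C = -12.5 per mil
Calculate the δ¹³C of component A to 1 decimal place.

Isotope mass balance: δ_bulk = Σ fᵢ·δᵢ.
-38.7 = 0.308×δ_A + 0.228×(-14.1) + 0.259×(-65.0) + 0.205×(-12.5)
0.308·δ_A = -38.7 − (-22.612) = -16.088
δ_A = -16.088 / 0.308 = -52.23 per mil

-52.2 per mil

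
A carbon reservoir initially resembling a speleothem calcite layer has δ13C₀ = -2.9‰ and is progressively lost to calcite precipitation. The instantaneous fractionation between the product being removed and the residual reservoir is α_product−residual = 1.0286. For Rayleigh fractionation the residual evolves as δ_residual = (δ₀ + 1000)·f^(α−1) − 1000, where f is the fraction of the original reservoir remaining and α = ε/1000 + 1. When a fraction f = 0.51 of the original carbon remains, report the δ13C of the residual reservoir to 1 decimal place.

-21.9‰

Rayleigh residual: δ_res = (δ₀ + 1000)·f^(α−1) − 1000
α − 1 = 0.02860
f^(α−1) = 0.51^(0.02860) = 0.980927
δ_res = (-2.9 + 1000) × 0.980927 − 1000 = 978.082 − 1000 = -21.92‰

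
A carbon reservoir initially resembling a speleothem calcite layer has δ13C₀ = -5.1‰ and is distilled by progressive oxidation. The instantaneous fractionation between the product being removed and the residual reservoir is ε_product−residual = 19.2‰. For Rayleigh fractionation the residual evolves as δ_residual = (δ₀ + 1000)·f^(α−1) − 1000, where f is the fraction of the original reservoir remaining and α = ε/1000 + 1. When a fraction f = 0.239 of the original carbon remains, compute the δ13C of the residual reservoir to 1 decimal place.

Rayleigh residual: δ_res = (δ₀ + 1000)·f^(α−1) − 1000
α = ε/1000 + 1 = 1.01920, so α − 1 = 0.01920
f^(α−1) = 0.239^(0.01920) = 0.972893
δ_res = (-5.1 + 1000) × 0.972893 − 1000 = 967.932 − 1000 = -32.07‰

-32.1‰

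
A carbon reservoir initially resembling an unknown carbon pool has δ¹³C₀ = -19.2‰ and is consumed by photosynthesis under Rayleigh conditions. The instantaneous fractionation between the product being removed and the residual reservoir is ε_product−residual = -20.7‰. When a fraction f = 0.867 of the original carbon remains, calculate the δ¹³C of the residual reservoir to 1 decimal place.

Rayleigh residual: δ_res = (δ₀ + 1000)·f^(α−1) − 1000
α = ε/1000 + 1 = 0.97930, so α − 1 = -0.02070
f^(α−1) = 0.867^(-0.02070) = 1.002959
δ_res = (-19.2 + 1000) × 1.002959 − 1000 = 983.702 − 1000 = -16.30‰

-16.3‰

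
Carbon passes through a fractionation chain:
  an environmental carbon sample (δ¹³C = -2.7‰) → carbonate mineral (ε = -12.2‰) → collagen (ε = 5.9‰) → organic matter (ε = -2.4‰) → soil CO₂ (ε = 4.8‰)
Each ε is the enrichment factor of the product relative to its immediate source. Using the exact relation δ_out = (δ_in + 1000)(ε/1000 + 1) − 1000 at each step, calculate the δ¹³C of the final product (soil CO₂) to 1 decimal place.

step 1: δ = (-2.70 + 1000)·(-12.2/1000 + 1) − 1000 = -14.87‰
step 2: δ = (-14.87 + 1000)·(5.9/1000 + 1) − 1000 = -9.05‰
step 3: δ = (-9.05 + 1000)·(-2.4/1000 + 1) − 1000 = -11.43‰
step 4: δ = (-11.43 + 1000)·(4.8/1000 + 1) − 1000 = -6.69‰

-6.7‰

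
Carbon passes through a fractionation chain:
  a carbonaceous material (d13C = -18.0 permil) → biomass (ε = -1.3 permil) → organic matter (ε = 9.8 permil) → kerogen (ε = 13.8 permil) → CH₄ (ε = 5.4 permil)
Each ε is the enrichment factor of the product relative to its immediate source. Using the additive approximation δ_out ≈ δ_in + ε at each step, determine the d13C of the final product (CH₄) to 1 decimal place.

9.7 permil

step 1: δ ≈ -18.0 + (-1.3) = -19.3 permil
step 2: δ ≈ -19.3 + (9.8) = -9.5 permil
step 3: δ ≈ -9.5 + (13.8) = 4.3 permil
step 4: δ ≈ 4.3 + (5.4) = 9.7 permil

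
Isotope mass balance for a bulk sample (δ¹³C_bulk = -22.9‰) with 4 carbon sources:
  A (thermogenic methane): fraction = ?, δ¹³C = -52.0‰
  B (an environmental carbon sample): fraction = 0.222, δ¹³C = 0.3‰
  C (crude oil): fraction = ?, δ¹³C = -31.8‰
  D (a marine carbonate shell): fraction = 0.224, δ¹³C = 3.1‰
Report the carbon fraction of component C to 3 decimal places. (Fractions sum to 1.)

Let f_C and f_A be the unknown fractions; fractions sum to 1 so f_C + f_A = 0.554.
Mass balance: Σ fᵢ·δᵢ = δ_bulk ⇒ f_C·(-31.8) + f_A·(-52.0) = -22.9 − (0.761) = -23.661
Substitute f_A = 0.554 − f_C:
f_C·(-31.8 − -52.0) = -23.661 − 0.554×(-52.0) = 5.147
f_C = 5.147 / 20.2 = 0.2548

0.255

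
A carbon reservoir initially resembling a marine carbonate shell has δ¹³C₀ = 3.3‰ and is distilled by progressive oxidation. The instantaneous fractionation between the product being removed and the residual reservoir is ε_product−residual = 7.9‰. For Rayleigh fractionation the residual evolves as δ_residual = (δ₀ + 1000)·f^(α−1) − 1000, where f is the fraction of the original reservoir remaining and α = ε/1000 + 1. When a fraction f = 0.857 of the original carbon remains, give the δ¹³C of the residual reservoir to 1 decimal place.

Rayleigh residual: δ_res = (δ₀ + 1000)·f^(α−1) − 1000
α = ε/1000 + 1 = 1.00790, so α − 1 = 0.00790
f^(α−1) = 0.857^(0.00790) = 0.998782
δ_res = (3.3 + 1000) × 0.998782 − 1000 = 1002.078 − 1000 = 2.08‰

2.1‰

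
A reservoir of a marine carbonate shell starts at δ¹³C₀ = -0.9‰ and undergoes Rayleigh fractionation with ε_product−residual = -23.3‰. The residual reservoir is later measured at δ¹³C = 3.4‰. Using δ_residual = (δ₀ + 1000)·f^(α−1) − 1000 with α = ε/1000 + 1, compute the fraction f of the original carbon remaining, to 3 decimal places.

α − 1 = ε/1000 = -0.0233
(δ_res + 1000)/(δ₀ + 1000) = (3.4 + 1000)/(-0.9 + 1000) = 1003.4/999.1 = 1.004304
f = 1.004304^(1/-0.0233) = exp(ln(1.004304)/-0.0233) = exp(0.00429/-0.0233)
f = exp(-0.1843) = 0.8317

0.832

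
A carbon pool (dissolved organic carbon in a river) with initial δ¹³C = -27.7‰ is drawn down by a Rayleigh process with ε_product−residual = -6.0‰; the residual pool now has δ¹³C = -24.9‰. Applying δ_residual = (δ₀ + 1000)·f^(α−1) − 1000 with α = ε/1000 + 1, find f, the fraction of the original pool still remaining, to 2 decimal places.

α − 1 = ε/1000 = -0.0060
(δ_res + 1000)/(δ₀ + 1000) = (-24.9 + 1000)/(-27.7 + 1000) = 975.1/972.3 = 1.002880
f = 1.002880^(1/-0.0060) = exp(ln(1.002880)/-0.0060) = exp(0.00288/-0.0060)
f = exp(-0.4793) = 0.6192

0.62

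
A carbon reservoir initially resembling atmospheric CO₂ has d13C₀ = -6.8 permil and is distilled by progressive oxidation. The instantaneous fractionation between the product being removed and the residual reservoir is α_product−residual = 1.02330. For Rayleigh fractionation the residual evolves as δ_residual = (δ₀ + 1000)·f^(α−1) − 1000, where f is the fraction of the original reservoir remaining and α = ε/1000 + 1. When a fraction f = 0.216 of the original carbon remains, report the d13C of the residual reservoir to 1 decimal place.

-41.6 permil

Rayleigh residual: δ_res = (δ₀ + 1000)·f^(α−1) − 1000
α − 1 = 0.02330
f^(α−1) = 0.216^(0.02330) = 0.964923
δ_res = (-6.8 + 1000) × 0.964923 − 1000 = 958.362 − 1000 = -41.64 permil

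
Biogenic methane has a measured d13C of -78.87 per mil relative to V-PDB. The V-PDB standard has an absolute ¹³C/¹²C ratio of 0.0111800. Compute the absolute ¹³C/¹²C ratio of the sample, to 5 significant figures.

R_sample = R_standard × (d13C/1000 + 1)
R_sample = 0.0111800 × (-78.87/1000 + 1) = 0.0111800 × 0.921130
R_sample = 0.0102982

0.010298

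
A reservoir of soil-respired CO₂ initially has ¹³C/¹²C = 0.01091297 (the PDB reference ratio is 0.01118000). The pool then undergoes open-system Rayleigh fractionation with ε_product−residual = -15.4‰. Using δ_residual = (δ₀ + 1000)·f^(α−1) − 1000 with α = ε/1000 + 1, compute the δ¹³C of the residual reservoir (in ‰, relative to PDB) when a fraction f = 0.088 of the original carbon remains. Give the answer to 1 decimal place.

δ₀ = (0.01091297/0.01118000 − 1)×1000 = (0.976115 − 1)×1000 = -23.885‰
α − 1 = ε/1000 = -0.0154
f^(α−1) = 0.088^(-0.0154) = 1.038138
δ_res = (-23.885 + 1000) × 1.038138 − 1000 = 1013.342 − 1000 = 13.34‰

13.3‰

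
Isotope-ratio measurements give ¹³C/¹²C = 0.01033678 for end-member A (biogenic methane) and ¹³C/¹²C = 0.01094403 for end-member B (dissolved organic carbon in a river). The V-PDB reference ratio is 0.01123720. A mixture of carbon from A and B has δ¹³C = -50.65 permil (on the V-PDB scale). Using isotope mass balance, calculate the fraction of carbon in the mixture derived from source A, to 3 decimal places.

0.454

δ_A = (0.01033678/0.01123720 − 1)×1000 = (0.919871 − 1)×1000 = -80.129 permil
δ_B = (0.01094403/0.01123720 − 1)×1000 = (0.973911 − 1)×1000 = -26.089 permil
f_A = (δ_mix − δ_B)/(δ_A − δ_B) = (-50.65 − (-26.089))/(-80.129 − (-26.089))
f_A = -24.561 / -54.039 = 0.4545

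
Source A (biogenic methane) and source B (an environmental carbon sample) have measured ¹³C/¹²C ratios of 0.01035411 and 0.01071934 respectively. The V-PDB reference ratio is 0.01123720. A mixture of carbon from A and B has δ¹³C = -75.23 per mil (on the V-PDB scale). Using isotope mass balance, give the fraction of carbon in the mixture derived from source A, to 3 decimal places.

0.897

δ_A = (0.01035411/0.01123720 − 1)×1000 = (0.921414 − 1)×1000 = -78.586 per mil
δ_B = (0.01071934/0.01123720 − 1)×1000 = (0.953916 − 1)×1000 = -46.084 per mil
f_A = (δ_mix − δ_B)/(δ_A − δ_B) = (-75.23 − (-46.084))/(-78.586 − (-46.084))
f_A = -29.146 / -32.502 = 0.8967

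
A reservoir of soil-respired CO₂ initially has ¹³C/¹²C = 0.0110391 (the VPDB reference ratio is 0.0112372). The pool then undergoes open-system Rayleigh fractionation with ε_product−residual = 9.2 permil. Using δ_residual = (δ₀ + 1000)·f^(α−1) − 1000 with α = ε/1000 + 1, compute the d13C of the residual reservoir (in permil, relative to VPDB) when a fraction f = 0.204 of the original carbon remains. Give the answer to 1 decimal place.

-31.9 permil

δ₀ = (0.0110391/0.0112372 − 1)×1000 = (0.982371 − 1)×1000 = -17.629 permil
α − 1 = ε/1000 = 0.0092
f^(α−1) = 0.204^(0.0092) = 0.985482
δ_res = (-17.629 + 1000) × 0.985482 − 1000 = 968.109 − 1000 = -31.89 permil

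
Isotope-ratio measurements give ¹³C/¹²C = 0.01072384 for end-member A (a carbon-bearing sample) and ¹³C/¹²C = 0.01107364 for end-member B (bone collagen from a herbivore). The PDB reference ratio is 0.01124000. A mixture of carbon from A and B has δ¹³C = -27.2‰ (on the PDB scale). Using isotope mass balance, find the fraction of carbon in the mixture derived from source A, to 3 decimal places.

δ_A = (0.01072384/0.01124000 − 1)×1000 = (0.954078 − 1)×1000 = -45.922‰
δ_B = (0.01107364/0.01124000 − 1)×1000 = (0.985199 − 1)×1000 = -14.801‰
f_A = (δ_mix − δ_B)/(δ_A − δ_B) = (-27.2 − (-14.801))/(-45.922 − (-14.801))
f_A = -12.399 / -31.121 = 0.3984

0.398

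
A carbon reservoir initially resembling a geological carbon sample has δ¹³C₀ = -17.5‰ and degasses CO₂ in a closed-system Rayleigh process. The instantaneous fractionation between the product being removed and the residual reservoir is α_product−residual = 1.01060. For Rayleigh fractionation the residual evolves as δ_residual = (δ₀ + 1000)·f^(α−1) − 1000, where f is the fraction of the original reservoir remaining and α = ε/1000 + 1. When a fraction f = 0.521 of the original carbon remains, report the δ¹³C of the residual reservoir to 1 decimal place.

Rayleigh residual: δ_res = (δ₀ + 1000)·f^(α−1) − 1000
α − 1 = 0.01060
f^(α−1) = 0.521^(0.01060) = 0.993113
δ_res = (-17.5 + 1000) × 0.993113 − 1000 = 975.733 − 1000 = -24.27‰

-24.3‰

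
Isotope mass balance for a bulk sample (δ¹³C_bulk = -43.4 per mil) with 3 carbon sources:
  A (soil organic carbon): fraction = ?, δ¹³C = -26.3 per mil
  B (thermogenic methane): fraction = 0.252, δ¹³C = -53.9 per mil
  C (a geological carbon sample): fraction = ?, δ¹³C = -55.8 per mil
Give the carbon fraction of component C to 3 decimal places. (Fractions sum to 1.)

0.344

Let f_C and f_A be the unknown fractions; fractions sum to 1 so f_C + f_A = 0.748.
Mass balance: Σ fᵢ·δᵢ = δ_bulk ⇒ f_C·(-55.8) + f_A·(-26.3) = -43.4 − (-13.583) = -29.817
Substitute f_A = 0.748 − f_C:
f_C·(-55.8 − -26.3) = -29.817 − 0.748×(-26.3) = -10.145
f_C = -10.145 / -29.5 = 0.3439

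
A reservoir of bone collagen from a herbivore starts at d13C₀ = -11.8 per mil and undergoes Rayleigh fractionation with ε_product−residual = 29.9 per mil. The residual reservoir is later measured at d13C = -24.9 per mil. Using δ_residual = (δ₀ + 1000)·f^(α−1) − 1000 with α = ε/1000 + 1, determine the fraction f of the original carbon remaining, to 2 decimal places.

0.64

α − 1 = ε/1000 = 0.0299
(δ_res + 1000)/(δ₀ + 1000) = (-24.9 + 1000)/(-11.8 + 1000) = 975.1/988.2 = 0.986744
f = 0.986744^(1/0.0299) = exp(ln(0.986744)/0.0299) = exp(-0.01335/0.0299)
f = exp(-0.4463) = 0.6400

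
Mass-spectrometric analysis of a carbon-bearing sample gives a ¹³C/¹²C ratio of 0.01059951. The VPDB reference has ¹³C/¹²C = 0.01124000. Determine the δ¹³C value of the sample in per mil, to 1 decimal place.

δ¹³C = (R_sample / R_standard − 1) × 1000
R_sample / R_standard = 0.01059951 / 0.01124000 = 0.943017
δ¹³C = (0.943017 − 1) × 1000 = -56.98 per mil

-57.0 per mil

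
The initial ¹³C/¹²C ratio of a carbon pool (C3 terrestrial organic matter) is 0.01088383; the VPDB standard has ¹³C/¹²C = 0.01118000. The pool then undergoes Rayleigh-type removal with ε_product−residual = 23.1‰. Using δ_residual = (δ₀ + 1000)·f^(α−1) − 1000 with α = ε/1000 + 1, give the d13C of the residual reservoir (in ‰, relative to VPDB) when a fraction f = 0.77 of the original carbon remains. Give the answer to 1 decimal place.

δ₀ = (0.01088383/0.01118000 − 1)×1000 = (0.973509 − 1)×1000 = -26.491‰
α − 1 = ε/1000 = 0.0231
f^(α−1) = 0.77^(0.0231) = 0.993981
δ_res = (-26.491 + 1000) × 0.993981 − 1000 = 967.649 − 1000 = -32.35‰

-32.4‰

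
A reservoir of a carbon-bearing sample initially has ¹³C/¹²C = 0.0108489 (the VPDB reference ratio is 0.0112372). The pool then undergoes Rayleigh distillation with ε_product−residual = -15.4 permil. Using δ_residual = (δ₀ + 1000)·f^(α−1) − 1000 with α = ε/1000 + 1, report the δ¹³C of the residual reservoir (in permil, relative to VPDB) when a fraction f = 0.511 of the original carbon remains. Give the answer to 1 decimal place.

δ₀ = (0.0108489/0.0112372 − 1)×1000 = (0.965445 − 1)×1000 = -34.555 permil
α − 1 = ε/1000 = -0.0154
f^(α−1) = 0.511^(-0.0154) = 1.010393
δ_res = (-34.555 + 1000) × 1.010393 − 1000 = 975.479 − 1000 = -24.52 permil

-24.5 permil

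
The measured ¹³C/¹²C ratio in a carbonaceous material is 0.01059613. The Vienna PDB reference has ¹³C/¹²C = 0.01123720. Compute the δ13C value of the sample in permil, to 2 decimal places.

-57.05 permil

δ13C = (R_sample / R_standard − 1) × 1000
R_sample / R_standard = 0.01059613 / 0.01123720 = 0.942951
δ13C = (0.942951 − 1) × 1000 = -57.049 permil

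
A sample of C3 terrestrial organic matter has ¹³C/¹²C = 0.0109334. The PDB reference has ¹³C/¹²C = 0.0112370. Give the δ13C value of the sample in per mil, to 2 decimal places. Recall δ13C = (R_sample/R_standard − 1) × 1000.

δ13C = (R_sample / R_standard − 1) × 1000
R_sample / R_standard = 0.0109334 / 0.0112370 = 0.972982
δ13C = (0.972982 − 1) × 1000 = -27.018 per mil

-27.02 per mil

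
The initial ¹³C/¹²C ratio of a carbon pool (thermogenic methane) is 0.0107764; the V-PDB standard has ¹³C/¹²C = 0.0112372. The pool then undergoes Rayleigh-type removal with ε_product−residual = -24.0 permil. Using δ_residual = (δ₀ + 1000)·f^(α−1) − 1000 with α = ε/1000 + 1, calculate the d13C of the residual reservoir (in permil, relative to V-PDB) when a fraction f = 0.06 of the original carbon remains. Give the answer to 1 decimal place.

26.0 permil

δ₀ = (0.0107764/0.0112372 − 1)×1000 = (0.958993 − 1)×1000 = -41.007 permil
α − 1 = ε/1000 = -0.0240
f^(α−1) = 0.06^(-0.0240) = 1.069854
δ_res = (-41.007 + 1000) × 1.069854 − 1000 = 1025.983 − 1000 = 25.98 permil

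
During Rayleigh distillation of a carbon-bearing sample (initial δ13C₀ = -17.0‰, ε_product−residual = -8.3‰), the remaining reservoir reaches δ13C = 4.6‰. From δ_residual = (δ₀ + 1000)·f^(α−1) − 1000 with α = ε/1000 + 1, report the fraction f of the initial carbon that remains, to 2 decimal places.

0.07

α − 1 = ε/1000 = -0.0083
(δ_res + 1000)/(δ₀ + 1000) = (4.6 + 1000)/(-17.0 + 1000) = 1004.6/983.0 = 1.021974
f = 1.021974^(1/-0.0083) = exp(ln(1.021974)/-0.0083) = exp(0.02174/-0.0083)
f = exp(-2.6187) = 0.0729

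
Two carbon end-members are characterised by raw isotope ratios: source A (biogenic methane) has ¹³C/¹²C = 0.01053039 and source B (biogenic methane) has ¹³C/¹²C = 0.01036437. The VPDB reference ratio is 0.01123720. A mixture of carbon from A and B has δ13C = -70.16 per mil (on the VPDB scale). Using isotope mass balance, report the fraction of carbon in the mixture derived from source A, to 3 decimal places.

0.509

δ_A = (0.01053039/0.01123720 − 1)×1000 = (0.937101 − 1)×1000 = -62.899 per mil
δ_B = (0.01036437/0.01123720 − 1)×1000 = (0.922327 − 1)×1000 = -77.673 per mil
f_A = (δ_mix − δ_B)/(δ_A − δ_B) = (-70.16 − (-77.673))/(-62.899 − (-77.673))
f_A = 7.513 / 14.774 = 0.5085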